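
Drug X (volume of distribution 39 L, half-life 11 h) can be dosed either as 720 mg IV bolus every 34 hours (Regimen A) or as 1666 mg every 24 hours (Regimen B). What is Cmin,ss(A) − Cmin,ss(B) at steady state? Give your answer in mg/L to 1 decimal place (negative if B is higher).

Regimen A: f = (1/2)^(34/11) ≈ 0.1174; Cmin,ss = (720/39)·f/(1−f) ≈ 2.456 mg/L.
Regimen B: f = (1/2)^(24/11) ≈ 0.2204; Cmin,ss = (1666/39)·f/(1−f) ≈ 12.077 mg/L.
Difference ≈ 2.456 − 12.077 ≈ -9.621 mg/L.

-9.6 mg/L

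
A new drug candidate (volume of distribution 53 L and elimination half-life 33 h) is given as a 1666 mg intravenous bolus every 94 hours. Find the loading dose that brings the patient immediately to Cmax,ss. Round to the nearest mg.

f = (1/2)^(94/33) ≈ 0.138842; accumulation ratio R = 1/(1−f) ≈ 1.16123.
Loading dose to hit Cmax,ss on first dose: D_load = D_maint·R ≈ 1666 × 1.16123 ≈ 1934.61 mg.

1935 mg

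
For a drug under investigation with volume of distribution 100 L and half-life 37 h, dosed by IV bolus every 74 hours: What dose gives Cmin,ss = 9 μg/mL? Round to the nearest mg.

2700 mg

τ/t½ = 74/37 ≈ 2, so f = (1/2)^(74/37) ≈ 0.250000.
Cmin,ss = (D/Vd)·f/(1−f), so D = Cmin,ss·Vd·(1−f)/f.
D = 9 × 100 × (1−f)/f ≈ 9 × 100 × 3.00000 ≈ 2700.00 mg.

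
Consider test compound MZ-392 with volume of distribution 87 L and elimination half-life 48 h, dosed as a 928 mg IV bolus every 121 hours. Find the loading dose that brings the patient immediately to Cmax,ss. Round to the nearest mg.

f = (1/2)^(121/48) ≈ 0.174242; accumulation ratio R = 1/(1−f) ≈ 1.21101.
Loading dose to hit Cmax,ss on first dose: D_load = D_maint·R ≈ 928 × 1.21101 ≈ 1123.82 mg.

1124 mg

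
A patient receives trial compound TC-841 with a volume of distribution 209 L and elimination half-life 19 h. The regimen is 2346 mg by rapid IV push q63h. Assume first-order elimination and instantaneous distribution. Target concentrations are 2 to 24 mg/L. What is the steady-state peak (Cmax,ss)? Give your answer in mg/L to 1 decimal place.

k = ln2/t½ = ln2/19 ≈ 0.036481 h⁻¹; fraction remaining f = e^(−kτ) = e^(−0.036481×63) ≈ 0.1004.
Accumulation ratio R = 1/(1 − f) ≈ 1/0.8996 ≈ 1.1116.
Single-dose peak C₀ = D/Vd = 2346/209 ≈ 11.225 mg/L.
Cmax,ss = C₀/(1 − f) ≈ 11.225/0.8996 ≈ 12.478 mg/L.
Peak 12.5 mg/L vs MTC 24 mg/L: below toxic threshold.

12.5 mg/L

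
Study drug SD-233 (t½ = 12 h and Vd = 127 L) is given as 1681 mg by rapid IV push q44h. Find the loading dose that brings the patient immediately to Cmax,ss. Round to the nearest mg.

1825 mg

f = (1/2)^(44/12) ≈ 0.078745; accumulation ratio R = 1/(1−f) ≈ 1.08548.
Loading dose to hit Cmax,ss on first dose: D_load = D_maint·R ≈ 1681 × 1.08548 ≈ 1824.69 mg.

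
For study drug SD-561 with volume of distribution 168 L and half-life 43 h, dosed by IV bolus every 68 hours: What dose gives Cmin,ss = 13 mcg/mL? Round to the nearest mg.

4352 mg

τ/t½ = 68/43 ≈ 1.5814, so f = (1/2)^(68/43) ≈ 0.334159.
Cmin,ss = (D/Vd)·f/(1−f), so D = Cmin,ss·Vd·(1−f)/f.
D = 13 × 168 × (1−f)/f ≈ 13 × 168 × 1.99259 ≈ 4351.82 mg.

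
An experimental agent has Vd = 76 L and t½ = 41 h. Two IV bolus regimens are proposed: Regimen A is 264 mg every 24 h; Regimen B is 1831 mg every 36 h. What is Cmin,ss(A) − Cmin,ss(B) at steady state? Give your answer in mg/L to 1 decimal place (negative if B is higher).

Regimen A: f = (1/2)^(24/41) ≈ 0.6665; Cmin,ss = (264/76)·f/(1−f) ≈ 6.942 mg/L.
Regimen B: f = (1/2)^(36/41) ≈ 0.5441; Cmin,ss = (1831/76)·f/(1−f) ≈ 28.753 mg/L.
Difference ≈ 6.942 − 28.753 ≈ -21.811 mg/L.

-21.8 mg/L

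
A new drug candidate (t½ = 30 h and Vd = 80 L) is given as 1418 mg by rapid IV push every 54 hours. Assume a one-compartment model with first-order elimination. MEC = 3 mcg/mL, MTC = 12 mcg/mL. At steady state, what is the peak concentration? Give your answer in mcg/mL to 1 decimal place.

Over one 54-h interval, 54/30 ≈ 1.8 half-lives elapse, leaving f ≈ 0.2872 of each dose.
Accumulation ratio R = 1/(1 − f) ≈ 1/0.7128 ≈ 1.4029.
Each bolus raises the concentration by D/Vd = 1418/80 ≈ 17.725 mcg/mL.
Steady-state peak Cmax,ss = C₀·R ≈ 17.725 × 1.4029 ≈ 24.866 mcg/mL.
Peak 24.9 mcg/mL vs MTC 12 mcg/mL: exceeds toxic threshold.

24.9 mcg/mL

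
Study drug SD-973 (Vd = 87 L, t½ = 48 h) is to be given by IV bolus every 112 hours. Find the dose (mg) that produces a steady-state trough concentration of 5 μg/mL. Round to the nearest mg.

τ/t½ = 112/48 ≈ 2.3333, so f = (1/2)^(112/48) ≈ 0.198425.
Cmin,ss = (D/Vd)·f/(1−f), so D = Cmin,ss·Vd·(1−f)/f.
D = 5 × 87 × (1−f)/f ≈ 5 × 87 × 4.03969 ≈ 1757.27 mg.

1757 mg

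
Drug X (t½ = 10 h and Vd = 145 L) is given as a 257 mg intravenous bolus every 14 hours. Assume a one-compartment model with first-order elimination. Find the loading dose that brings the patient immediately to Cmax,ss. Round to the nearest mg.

f = (1/2)^(14/10) ≈ 0.378929; accumulation ratio R = 1/(1−f) ≈ 1.61012.
Loading dose to hit Cmax,ss on first dose: D_load = D_maint·R ≈ 257 × 1.61012 ≈ 413.80 mg.

414 mg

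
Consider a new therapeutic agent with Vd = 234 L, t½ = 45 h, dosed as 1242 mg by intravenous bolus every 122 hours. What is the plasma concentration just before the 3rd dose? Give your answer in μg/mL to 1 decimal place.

0.9 μg/mL

f = (1/2)^(τ/t½) = (1/2)^(122/45) ≈ 0.1527.
C₀ = D/Vd = 1242/234 ≈ 5.308 μg/mL.
Before the 3rd dose, 2 doses have been given. Superposition: Cmin = C₀·(f + f²).
≈ 5.308 × (0.1527 + 0.0233) ≈ 5.308 × 0.1760 ≈ 0.934 μg/mL.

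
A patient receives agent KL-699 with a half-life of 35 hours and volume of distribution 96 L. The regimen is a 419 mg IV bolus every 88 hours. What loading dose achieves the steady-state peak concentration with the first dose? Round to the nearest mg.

508 mg

f = (1/2)^(88/35) ≈ 0.175035; accumulation ratio R = 1/(1−f) ≈ 1.21217.
Loading dose to hit Cmax,ss on first dose: D_load = D_maint·R ≈ 419 × 1.21217 ≈ 507.90 mg.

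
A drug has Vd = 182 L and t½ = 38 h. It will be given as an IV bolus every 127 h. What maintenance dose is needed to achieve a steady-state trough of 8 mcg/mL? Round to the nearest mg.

τ/t½ = 127/38 ≈ 3.3421, so f = (1/2)^(127/38) ≈ 0.098611.
Cmin,ss = (D/Vd)·f/(1−f), so D = Cmin,ss·Vd·(1−f)/f.
D = 8 × 182 × (1−f)/f ≈ 8 × 182 × 9.14086 ≈ 13309.09 mg.

13309 mg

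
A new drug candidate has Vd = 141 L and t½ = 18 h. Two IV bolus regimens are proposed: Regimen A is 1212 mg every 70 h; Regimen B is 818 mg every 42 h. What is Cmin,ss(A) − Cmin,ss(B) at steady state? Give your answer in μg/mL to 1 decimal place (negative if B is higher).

Regimen A: f = (1/2)^(70/18) ≈ 0.0675; Cmin,ss = (1212/141)·f/(1−f) ≈ 0.622 μg/mL.
Regimen B: f = (1/2)^(42/18) ≈ 0.1984; Cmin,ss = (818/141)·f/(1−f) ≈ 1.436 μg/mL.
Difference ≈ 0.622 − 1.436 ≈ -0.814 μg/mL.

-0.8 μg/mL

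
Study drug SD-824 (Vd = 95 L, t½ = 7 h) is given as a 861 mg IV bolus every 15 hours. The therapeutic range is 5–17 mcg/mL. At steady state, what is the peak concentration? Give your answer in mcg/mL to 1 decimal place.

Over one 15-h interval, 15/7 ≈ 2.1429 half-lives elapse, leaving f ≈ 0.2264 of each dose.
Accumulation ratio R = 1/(1 − f) ≈ 1/0.7736 ≈ 1.2927.
Single-dose peak C₀ = D/Vd = 861/95 ≈ 9.063 mcg/mL.
Steady-state peak Cmax,ss = C₀·R ≈ 9.063 × 1.2927 ≈ 11.716 mcg/mL.
Peak 11.7 mcg/mL vs MTC 17 mcg/mL: below toxic threshold.

11.7 mcg/mL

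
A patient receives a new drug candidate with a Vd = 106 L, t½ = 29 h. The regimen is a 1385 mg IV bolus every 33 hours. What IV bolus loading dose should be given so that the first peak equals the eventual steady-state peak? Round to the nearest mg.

f = (1/2)^(33/29) ≈ 0.454411; accumulation ratio R = 1/(1−f) ≈ 1.83288.
Loading dose to hit Cmax,ss on first dose: D_load = D_maint·R ≈ 1385 × 1.83288 ≈ 2538.54 mg.

2539 mg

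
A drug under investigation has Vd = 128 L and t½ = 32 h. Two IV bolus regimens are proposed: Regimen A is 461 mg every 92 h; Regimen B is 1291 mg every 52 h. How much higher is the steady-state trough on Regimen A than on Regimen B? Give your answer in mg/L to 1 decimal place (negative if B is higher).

Regimen A: f = (1/2)^(92/32) ≈ 0.1363; Cmin,ss = (461/128)·f/(1−f) ≈ 0.568 mg/L.
Regimen B: f = (1/2)^(52/32) ≈ 0.3242; Cmin,ss = (1291/128)·f/(1−f) ≈ 4.839 mg/L.
Difference ≈ 0.568 − 4.839 ≈ -4.271 mg/L.

-4.3 mg/L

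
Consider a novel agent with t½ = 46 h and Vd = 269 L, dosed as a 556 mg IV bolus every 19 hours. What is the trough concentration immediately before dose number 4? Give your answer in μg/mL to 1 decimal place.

3.6 μg/mL

f = (1/2)^(τ/t½) = (1/2)^(19/46) ≈ 0.7510.
C₀ = D/Vd = 556/269 ≈ 2.067 μg/mL.
Before the 4th dose, 3 doses have been given. Superposition: Cmin = C₀·(f + f² + … + f^3).
≈ 2.067 × (0.7510 + 0.5640 + 0.4236) ≈ 2.067 × 1.7386 ≈ 3.594 μg/mL.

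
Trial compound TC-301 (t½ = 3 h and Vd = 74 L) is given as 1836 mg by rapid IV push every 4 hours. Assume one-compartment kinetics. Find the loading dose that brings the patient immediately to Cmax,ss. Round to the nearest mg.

3044 mg

f = (1/2)^(4/3) ≈ 0.396850; accumulation ratio R = 1/(1−f) ≈ 1.65796.
Loading dose to hit Cmax,ss on first dose: D_load = D_maint·R ≈ 1836 × 1.65796 ≈ 3044.01 mg.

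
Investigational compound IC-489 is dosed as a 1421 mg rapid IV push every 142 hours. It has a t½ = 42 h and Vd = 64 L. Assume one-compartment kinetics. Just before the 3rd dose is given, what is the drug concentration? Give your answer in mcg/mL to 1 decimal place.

f = (1/2)^(τ/t½) = (1/2)^(142/42) ≈ 0.0960.
C₀ = D/Vd = 1421/64 ≈ 22.203 mcg/mL.
Before the 3rd dose, 2 doses have been given. Superposition: Cmin = C₀·(f + f²).
≈ 22.203 × (0.0960 + 0.0092) ≈ 22.203 × 0.1052 ≈ 2.336 mcg/mL.

2.3 mcg/mL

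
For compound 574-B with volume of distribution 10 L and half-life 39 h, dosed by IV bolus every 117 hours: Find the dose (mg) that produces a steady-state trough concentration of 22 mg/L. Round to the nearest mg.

τ/t½ = 117/39 ≈ 3, so f = (1/2)^(117/39) ≈ 0.125000.
Cmin,ss = (D/Vd)·f/(1−f), so D = Cmin,ss·Vd·(1−f)/f.
D = 22 × 10 × (1−f)/f ≈ 22 × 10 × 7.00000 ≈ 1540.00 mg.

1540 mg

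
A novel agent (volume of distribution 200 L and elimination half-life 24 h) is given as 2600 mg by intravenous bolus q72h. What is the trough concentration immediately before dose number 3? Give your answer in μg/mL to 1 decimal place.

1.8 μg/mL

f = (1/2)^(τ/t½) = (1/2)^(72/24) ≈ 0.1250.
C₀ = D/Vd = 2600/200 ≈ 13.000 μg/mL.
Before the 3rd dose, 2 doses have been given. Superposition: Cmin = C₀·(f + f²).
≈ 13.000 × (0.1250 + 0.0156) ≈ 13.000 × 0.1406 ≈ 1.828 μg/mL.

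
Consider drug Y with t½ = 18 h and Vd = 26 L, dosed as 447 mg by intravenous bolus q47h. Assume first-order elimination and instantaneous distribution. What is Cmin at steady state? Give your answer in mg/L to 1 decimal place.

τ/t½ = 47/18 ≈ 2.6111, so fraction remaining f = (1/2)^(47/18) ≈ 0.1637.
Single-dose peak C₀ = D/Vd = 447/26 ≈ 17.192 mg/L.
Steady-state trough Cmin,ss = C₀·f/(1−f) ≈ 17.192 × 0.1637/0.8363 ≈ 3.365 mg/L.

3.4 mg/L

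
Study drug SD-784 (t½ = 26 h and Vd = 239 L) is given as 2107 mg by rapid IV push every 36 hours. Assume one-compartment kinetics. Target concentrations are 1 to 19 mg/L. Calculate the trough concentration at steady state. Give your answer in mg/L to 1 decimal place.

τ/t½ = 36/26 ≈ 1.3846, so fraction remaining f = (1/2)^(36/26) ≈ 0.3830.
Each bolus raises the concentration by D/Vd = 2107/239 ≈ 8.816 mg/L.
Steady-state trough Cmin,ss = C₀·f/(1−f) ≈ 8.816 × 0.3830/0.6170 ≈ 5.472 mg/L.
Trough 5.5 mg/L vs MEC 1 mg/L: adequate.

5.5 mg/L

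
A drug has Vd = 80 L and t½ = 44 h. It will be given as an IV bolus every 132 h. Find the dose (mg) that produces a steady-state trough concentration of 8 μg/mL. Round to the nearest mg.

4480 mg

τ/t½ = 132/44 ≈ 3, so f = (1/2)^(132/44) ≈ 0.125000.
Cmin,ss = (D/Vd)·f/(1−f), so D = Cmin,ss·Vd·(1−f)/f.
D = 8 × 80 × (1−f)/f ≈ 8 × 80 × 7.00000 ≈ 4480.00 mg.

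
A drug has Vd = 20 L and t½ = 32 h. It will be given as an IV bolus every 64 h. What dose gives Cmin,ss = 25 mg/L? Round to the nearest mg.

1500 mg

τ/t½ = 64/32 ≈ 2, so f = (1/2)^(64/32) ≈ 0.250000.
Cmin,ss = (D/Vd)·f/(1−f), so D = Cmin,ss·Vd·(1−f)/f.
D = 25 × 20 × (1−f)/f ≈ 25 × 20 × 3.00000 ≈ 1500.00 mg.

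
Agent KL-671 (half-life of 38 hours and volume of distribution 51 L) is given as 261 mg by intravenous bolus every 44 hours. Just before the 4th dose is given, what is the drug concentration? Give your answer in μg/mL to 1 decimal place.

3.8 μg/mL

f = (1/2)^(τ/t½) = (1/2)^(44/38) ≈ 0.4482.
C₀ = D/Vd = 261/51 ≈ 5.118 μg/mL.
Before the 4th dose, 3 doses have been given. Superposition: Cmin = C₀·(f + f² + … + f^3).
≈ 5.118 × (0.4482 + 0.2009 + 0.0900) ≈ 5.118 × 0.7391 ≈ 3.783 μg/mL.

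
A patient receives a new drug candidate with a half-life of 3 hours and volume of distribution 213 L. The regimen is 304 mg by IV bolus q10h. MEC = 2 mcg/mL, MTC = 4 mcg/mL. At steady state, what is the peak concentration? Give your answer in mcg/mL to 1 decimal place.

1.6 mcg/mL

Over one 10-h interval, 10/3 ≈ 3.3333 half-lives elapse, leaving f ≈ 0.0992 of each dose.
At steady state, accumulation factor R = 1/(1 − e^(−kτ)) ≈ 1.1101.
Each bolus raises the concentration by D/Vd = 304/213 ≈ 1.427 mcg/mL.
Cmax,ss = C₀/(1 − f) ≈ 1.427/0.9008 ≈ 1.584 mcg/mL.
Peak 1.6 mcg/mL vs MTC 4 mcg/mL: below toxic threshold.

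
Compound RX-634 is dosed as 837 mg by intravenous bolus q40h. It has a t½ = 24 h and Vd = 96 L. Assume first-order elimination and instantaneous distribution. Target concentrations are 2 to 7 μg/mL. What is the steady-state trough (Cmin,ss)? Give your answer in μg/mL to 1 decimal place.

Over one 40-h interval, 40/24 ≈ 1.6667 half-lives elapse, leaving f ≈ 0.3150 of each dose.
Each bolus raises the concentration by D/Vd = 837/96 ≈ 8.719 μg/mL.
Steady-state trough Cmin,ss = C₀·f/(1−f) ≈ 8.719 × 0.3150/0.6850 ≈ 4.009 μg/mL.
Trough 4.0 μg/mL vs MEC 2 μg/mL: adequate.

4.0 μg/mL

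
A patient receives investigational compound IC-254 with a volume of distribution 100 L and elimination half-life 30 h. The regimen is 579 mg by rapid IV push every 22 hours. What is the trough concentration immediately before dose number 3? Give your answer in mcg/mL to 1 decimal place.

f = (1/2)^(τ/t½) = (1/2)^(22/30) ≈ 0.6015.
C₀ = D/Vd = 579/100 ≈ 5.790 mcg/mL.
Before the 3rd dose, 2 doses have been given. Superposition: Cmin = C₀·(f + f²).
≈ 5.790 × (0.6015 + 0.3618) ≈ 5.790 × 0.9633 ≈ 5.578 mcg/mL.

5.6 mcg/mL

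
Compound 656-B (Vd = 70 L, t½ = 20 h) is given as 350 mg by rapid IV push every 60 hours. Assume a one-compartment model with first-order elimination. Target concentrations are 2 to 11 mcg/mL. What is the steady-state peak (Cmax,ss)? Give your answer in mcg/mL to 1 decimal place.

5.7 mcg/mL

τ = 60 h = 3 half-lives, so f = (1/2)^3 = 0.125.
At steady state, R = 1/(1 − 0.125) = 8/7.
Single-dose peak C₀ = D/Vd = 350/70 = 5 mcg/mL.
Steady-state peak Cmax,ss = C₀·R = 5 × 8/7 ≈ 5.714 mcg/mL.
Peak 5.7 mcg/mL vs MTC 11 mcg/mL: below toxic threshold.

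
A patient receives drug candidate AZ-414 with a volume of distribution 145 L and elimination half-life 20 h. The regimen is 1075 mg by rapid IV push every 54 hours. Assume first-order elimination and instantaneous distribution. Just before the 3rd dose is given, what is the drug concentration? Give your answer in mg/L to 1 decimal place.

f = (1/2)^(τ/t½) = (1/2)^(54/20) ≈ 0.1539.
C₀ = D/Vd = 1075/145 ≈ 7.414 mg/L.
Before the 3rd dose, 2 doses have been given. Superposition: Cmin = C₀·(f + f²).
≈ 7.414 × (0.1539 + 0.0237) ≈ 7.414 × 0.1776 ≈ 1.317 mg/L.

1.3 mg/L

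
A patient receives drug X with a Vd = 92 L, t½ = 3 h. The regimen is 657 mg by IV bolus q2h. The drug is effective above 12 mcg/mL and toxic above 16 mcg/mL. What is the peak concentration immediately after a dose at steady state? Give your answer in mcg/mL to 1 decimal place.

k = ln2/t½ = ln2/3 ≈ 0.231049 h⁻¹; fraction remaining f = e^(−kτ) = e^(−0.231049×2) ≈ 0.6300.
Accumulation ratio R = 1/(1 − f) ≈ 1/0.3700 ≈ 2.7027.
Single-dose peak C₀ = D/Vd = 657/92 ≈ 7.141 mcg/mL.
Steady-state peak Cmax,ss = C₀·R ≈ 7.141 × 2.7027 ≈ 19.300 mcg/mL.
Peak 19.3 mcg/mL vs MTC 16 mcg/mL: exceeds toxic threshold.

19.3 mcg/mL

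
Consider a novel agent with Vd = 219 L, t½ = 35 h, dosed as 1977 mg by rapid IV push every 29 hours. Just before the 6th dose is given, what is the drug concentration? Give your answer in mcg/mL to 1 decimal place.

11.0 mcg/mL

f = (1/2)^(τ/t½) = (1/2)^(29/35) ≈ 0.5631.
C₀ = D/Vd = 1977/219 ≈ 9.027 mcg/mL.
Before the 6th dose, 5 doses have been given. Superposition: Cmin = C₀·(f + f² + … + f^5).
≈ 9.027 × (0.5631 + 0.3171 + 0.1785 + 0.1005 + 0.0566) ≈ 9.027 × 1.2158 ≈ 10.975 mcg/mL.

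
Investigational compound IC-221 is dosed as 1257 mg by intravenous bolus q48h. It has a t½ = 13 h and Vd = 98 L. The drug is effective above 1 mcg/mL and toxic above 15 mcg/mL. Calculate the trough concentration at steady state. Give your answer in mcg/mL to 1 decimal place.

k = ln2/t½ = ln2/13 ≈ 0.053319 h⁻¹; fraction remaining f = e^(−kτ) = e^(−0.053319×48) ≈ 0.0774.
Each bolus raises the concentration by D/Vd = 1257/98 ≈ 12.827 mcg/mL.
Steady-state trough Cmin,ss = C₀·f/(1−f) ≈ 12.827 × 0.0774/0.9226 ≈ 1.076 mcg/mL.
Trough 1.1 mcg/mL vs MEC 1 mcg/mL: adequate.

1.1 mcg/mL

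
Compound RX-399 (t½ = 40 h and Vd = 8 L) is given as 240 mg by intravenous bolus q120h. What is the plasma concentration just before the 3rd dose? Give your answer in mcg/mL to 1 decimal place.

4.2 mcg/mL

f = (1/2)^(τ/t½) = (1/2)^(120/40) ≈ 0.1250.
C₀ = D/Vd = 240/8 ≈ 30.000 mcg/mL.
Before the 3rd dose, 2 doses have been given. Superposition: Cmin = C₀·(f + f²).
≈ 30.000 × (0.1250 + 0.0156) ≈ 30.000 × 0.1406 ≈ 4.218 mcg/mL.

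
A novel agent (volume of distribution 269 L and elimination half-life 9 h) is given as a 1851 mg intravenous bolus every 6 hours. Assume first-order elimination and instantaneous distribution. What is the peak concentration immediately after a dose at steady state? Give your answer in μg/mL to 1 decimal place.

Over one 6-h interval, 6/9 ≈ 0.66667 half-lives elapse, leaving f ≈ 0.6300 of each dose.
Accumulation ratio R = 1/(1 − f) ≈ 1/0.3700 ≈ 2.7027.
Each bolus raises the concentration by D/Vd = 1851/269 ≈ 6.881 μg/mL.
Steady-state peak Cmax,ss = C₀·R ≈ 6.881 × 2.7027 ≈ 18.597 μg/mL.

18.6 μg/mL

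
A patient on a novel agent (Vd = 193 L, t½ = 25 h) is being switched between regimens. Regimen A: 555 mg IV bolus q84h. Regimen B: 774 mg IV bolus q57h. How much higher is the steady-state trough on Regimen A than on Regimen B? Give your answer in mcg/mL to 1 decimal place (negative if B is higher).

Regimen A: f = (1/2)^(84/25) ≈ 0.0974; Cmin,ss = (555/193)·f/(1−f) ≈ 0.310 mcg/mL.
Regimen B: f = (1/2)^(57/25) ≈ 0.2059; Cmin,ss = (774/193)·f/(1−f) ≈ 1.040 mcg/mL.
Difference ≈ 0.310 − 1.040 ≈ -0.730 mcg/mL.

-0.7 mcg/mL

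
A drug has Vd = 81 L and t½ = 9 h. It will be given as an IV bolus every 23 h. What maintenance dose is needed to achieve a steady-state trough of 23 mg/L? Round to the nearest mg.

τ/t½ = 23/9 ≈ 2.5556, so f = (1/2)^(23/9) ≈ 0.170099.
Cmin,ss = (D/Vd)·f/(1−f), so D = Cmin,ss·Vd·(1−f)/f.
D = 23 × 81 × (1−f)/f ≈ 23 × 81 × 4.87893 ≈ 9089.45 mg.

9089 mg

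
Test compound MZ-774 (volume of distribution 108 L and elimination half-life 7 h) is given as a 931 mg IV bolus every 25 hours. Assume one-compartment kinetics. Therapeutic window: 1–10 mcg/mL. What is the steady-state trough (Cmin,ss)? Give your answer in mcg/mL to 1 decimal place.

τ/t½ = 25/7 ≈ 3.5714, so fraction remaining f = (1/2)^(25/7) ≈ 0.0841.
Accumulation ratio R = 1/(1 − f) ≈ 1/0.9159 ≈ 1.0918.
Each bolus raises the concentration by D/Vd = 931/108 ≈ 8.620 mcg/mL.
Steady-state peak Cmax,ss = C₀·R ≈ 8.620 × 1.0918 ≈ 9.411 mcg/mL.
Steady-state trough Cmin,ss = Cmax,ss·f ≈ 9.411 × 0.0841 ≈ 0.791 mcg/mL.
Trough 0.8 mcg/mL vs MEC 1 mcg/mL: subtherapeutic.

0.8 mcg/mL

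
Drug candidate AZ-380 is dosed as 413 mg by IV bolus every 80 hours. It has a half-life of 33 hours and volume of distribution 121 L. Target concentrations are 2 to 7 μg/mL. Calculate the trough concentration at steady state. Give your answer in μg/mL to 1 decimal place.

τ/t½ = 80/33 ≈ 2.4242, so fraction remaining f = (1/2)^(80/33) ≈ 0.1863.
Accumulation ratio R = 1/(1 − f) ≈ 1/0.8137 ≈ 1.2290.
Single-dose peak C₀ = D/Vd = 413/121 ≈ 3.413 μg/mL.
Steady-state peak Cmax,ss = C₀·R ≈ 3.413 × 1.2290 ≈ 4.195 μg/mL.
Steady-state trough Cmin,ss = Cmax,ss·f ≈ 4.195 × 0.1863 ≈ 0.782 μg/mL.
Trough 0.8 μg/mL vs MEC 2 μg/mL: subtherapeutic.

0.8 μg/mL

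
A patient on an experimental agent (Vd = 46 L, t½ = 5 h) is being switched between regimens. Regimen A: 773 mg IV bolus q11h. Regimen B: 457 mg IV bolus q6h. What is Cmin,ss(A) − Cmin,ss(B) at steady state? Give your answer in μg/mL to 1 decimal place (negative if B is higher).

-3.0 μg/mL

Regimen A: f = (1/2)^(11/5) ≈ 0.2176; Cmin,ss = (773/46)·f/(1−f) ≈ 4.674 μg/mL.
Regimen B: f = (1/2)^(6/5) ≈ 0.4353; Cmin,ss = (457/46)·f/(1−f) ≈ 7.658 μg/mL.
Difference ≈ 4.674 − 7.658 ≈ -2.984 μg/mL.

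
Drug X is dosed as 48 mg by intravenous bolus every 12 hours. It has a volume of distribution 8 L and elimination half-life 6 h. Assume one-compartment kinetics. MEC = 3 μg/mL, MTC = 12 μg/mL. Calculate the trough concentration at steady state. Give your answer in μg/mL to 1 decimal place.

The dosing interval is 2 half-lives, so f = 2^(−2) = 0.25.
At steady state, R = 1/(1 − 0.25) = 4/3.
Single-dose peak C₀ = D/Vd = 48/8 = 6 μg/mL.
Steady-state peak Cmax,ss = C₀·R = 6 × 4/3 ≈ 8.000 μg/mL.
Steady-state trough Cmin,ss = Cmax,ss·f ≈ 8.000 × 0.25 ≈ 2.000 μg/mL.
Trough 2.0 μg/mL vs MEC 3 μg/mL: subtherapeutic.

2.0 μg/mL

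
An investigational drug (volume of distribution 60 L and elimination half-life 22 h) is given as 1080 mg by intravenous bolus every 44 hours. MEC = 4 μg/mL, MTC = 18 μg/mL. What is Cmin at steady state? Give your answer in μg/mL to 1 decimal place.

6.0 μg/mL

τ = 44 h = 2 half-lives, so f = (1/2)^2 = 0.25.
At steady state, R = 1/(1 − 0.25) = 4/3.
Single-dose peak C₀ = D/Vd = 1080/60 = 18 μg/mL.
Steady-state peak Cmax,ss = C₀·R = 18 × 4/3 ≈ 24.000 μg/mL.
Steady-state trough Cmin,ss = Cmax,ss·f ≈ 24.000 × 0.25 ≈ 6.000 μg/mL.
Trough 6.0 μg/mL vs MEC 4 μg/mL: adequate.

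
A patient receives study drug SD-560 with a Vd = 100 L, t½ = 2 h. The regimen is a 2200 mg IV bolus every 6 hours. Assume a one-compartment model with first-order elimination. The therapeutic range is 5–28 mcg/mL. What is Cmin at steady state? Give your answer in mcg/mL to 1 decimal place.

3.1 mcg/mL

The dosing interval is 3 half-lives, so f = 2^(−3) = 0.125.
At steady state, R = 1/(1 − 0.125) = 8/7.
Single-dose peak C₀ = D/Vd = 2200/100 = 22 mcg/mL.
Steady-state peak Cmax,ss = C₀·R = 22 × 8/7 ≈ 25.143 mcg/mL.
Steady-state trough Cmin,ss = Cmax,ss·f ≈ 25.143 × 0.125 ≈ 3.143 mcg/mL.
Trough 3.1 mcg/mL vs MEC 5 mcg/mL: subtherapeutic.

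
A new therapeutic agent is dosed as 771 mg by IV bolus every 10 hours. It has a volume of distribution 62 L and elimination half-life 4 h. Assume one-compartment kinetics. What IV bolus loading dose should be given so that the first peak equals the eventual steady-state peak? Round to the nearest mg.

937 mg

f = (1/2)^(10/4) ≈ 0.176777; accumulation ratio R = 1/(1−f) ≈ 1.21474.
Loading dose to hit Cmax,ss on first dose: D_load = D_maint·R ≈ 771 × 1.21474 ≈ 936.56 mg.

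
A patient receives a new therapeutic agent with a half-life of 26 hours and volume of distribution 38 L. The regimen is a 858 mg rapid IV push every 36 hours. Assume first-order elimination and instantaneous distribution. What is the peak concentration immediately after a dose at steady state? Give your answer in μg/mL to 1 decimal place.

τ/t½ = 36/26 ≈ 1.3846, so fraction remaining f = (1/2)^(36/26) ≈ 0.3830.
Accumulation ratio R = 1/(1 − f) ≈ 1/0.6170 ≈ 1.6207.
Single-dose peak C₀ = D/Vd = 858/38 ≈ 22.579 μg/mL.
Cmax,ss = C₀/(1 − f) ≈ 22.579/0.6170 ≈ 36.595 μg/mL.

36.6 μg/mL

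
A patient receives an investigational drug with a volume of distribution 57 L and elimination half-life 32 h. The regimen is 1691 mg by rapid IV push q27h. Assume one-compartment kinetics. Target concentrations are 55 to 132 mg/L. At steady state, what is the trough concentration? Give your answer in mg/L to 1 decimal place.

k = ln2/t½ = ln2/32 ≈ 0.021661 h⁻¹; fraction remaining f = e^(−kτ) = e^(−0.021661×27) ≈ 0.5572.
At steady state, accumulation factor R = 1/(1 − e^(−kτ)) ≈ 2.2584.
Single-dose peak C₀ = D/Vd = 1691/57 ≈ 29.667 mg/L.
Cmax,ss = C₀/(1 − f) ≈ 29.667/0.4428 ≈ 66.999 mg/L.
Steady-state trough Cmin,ss = Cmax,ss·f ≈ 66.999 × 0.5572 ≈ 37.332 mg/L.
Trough 37.3 mg/L vs MEC 55 mg/L: subtherapeutic.

37.3 mg/L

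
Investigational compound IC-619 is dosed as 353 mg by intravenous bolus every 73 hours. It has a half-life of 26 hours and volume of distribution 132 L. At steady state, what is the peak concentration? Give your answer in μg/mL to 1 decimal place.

Over one 73-h interval, 73/26 ≈ 2.8077 half-lives elapse, leaving f ≈ 0.1428 of each dose.
At steady state, accumulation factor R = 1/(1 − e^(−kτ)) ≈ 1.1666.
Each bolus raises the concentration by D/Vd = 353/132 ≈ 2.674 μg/mL.
Steady-state peak Cmax,ss = C₀·R ≈ 2.674 × 1.1666 ≈ 3.119 μg/mL.

3.1 μg/mL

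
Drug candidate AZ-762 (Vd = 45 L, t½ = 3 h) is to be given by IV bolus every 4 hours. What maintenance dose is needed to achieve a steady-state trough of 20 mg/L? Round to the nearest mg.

1368 mg

τ/t½ = 4/3 ≈ 1.3333, so f = (1/2)^(4/3) ≈ 0.396850.
Cmin,ss = (D/Vd)·f/(1−f), so D = Cmin,ss·Vd·(1−f)/f.
D = 20 × 45 × (1−f)/f ≈ 20 × 45 × 1.51984 ≈ 1367.86 mg.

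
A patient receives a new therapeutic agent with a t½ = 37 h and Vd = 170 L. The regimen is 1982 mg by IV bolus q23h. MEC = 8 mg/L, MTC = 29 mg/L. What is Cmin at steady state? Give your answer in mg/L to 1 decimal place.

τ/t½ = 23/37 ≈ 0.62162, so fraction remaining f = (1/2)^(23/37) ≈ 0.6499.
Accumulation ratio R = 1/(1 − f) ≈ 1/0.3501 ≈ 2.8563.
Each bolus raises the concentration by D/Vd = 1982/170 ≈ 11.659 mg/L.
Cmax,ss = C₀/(1 − f) ≈ 11.659/0.3501 ≈ 33.302 mg/L.
One interval later, Cmin,ss = Cmax,ss·e^(−kτ) ≈ 33.302 × 0.6499 ≈ 21.643 mg/L.
Trough 21.6 mg/L vs MEC 8 mg/L: adequate.

21.6 mg/L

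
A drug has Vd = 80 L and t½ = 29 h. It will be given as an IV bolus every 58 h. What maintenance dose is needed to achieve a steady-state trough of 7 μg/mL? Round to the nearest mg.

τ/t½ = 58/29 ≈ 2, so f = (1/2)^(58/29) ≈ 0.250000.
Cmin,ss = (D/Vd)·f/(1−f), so D = Cmin,ss·Vd·(1−f)/f.
D = 7 × 80 × (1−f)/f ≈ 7 × 80 × 3.00000 ≈ 1680.00 mg.

1680 mg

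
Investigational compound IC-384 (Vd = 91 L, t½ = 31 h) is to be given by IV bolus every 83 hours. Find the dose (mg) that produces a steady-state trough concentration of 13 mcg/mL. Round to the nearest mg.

τ/t½ = 83/31 ≈ 2.6774, so f = (1/2)^(83/31) ≈ 0.156321.
Cmin,ss = (D/Vd)·f/(1−f), so D = Cmin,ss·Vd·(1−f)/f.
D = 13 × 91 × (1−f)/f ≈ 13 × 91 × 5.39709 ≈ 6384.76 mg.

6385 mg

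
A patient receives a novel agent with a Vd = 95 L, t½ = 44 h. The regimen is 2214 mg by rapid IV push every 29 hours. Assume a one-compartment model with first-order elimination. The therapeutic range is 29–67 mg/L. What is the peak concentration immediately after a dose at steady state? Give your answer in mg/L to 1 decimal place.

63.6 mg/L

Over one 29-h interval, 29/44 ≈ 0.65909 half-lives elapse, leaving f ≈ 0.6333 of each dose.
Accumulation ratio R = 1/(1 − f) ≈ 1/0.3667 ≈ 2.7270.
Each bolus raises the concentration by D/Vd = 2214/95 ≈ 23.305 mg/L.
Steady-state peak Cmax,ss = C₀·R ≈ 23.305 × 2.7270 ≈ 63.553 mg/L.
Peak 63.6 mg/L vs MTC 67 mg/L: below toxic threshold.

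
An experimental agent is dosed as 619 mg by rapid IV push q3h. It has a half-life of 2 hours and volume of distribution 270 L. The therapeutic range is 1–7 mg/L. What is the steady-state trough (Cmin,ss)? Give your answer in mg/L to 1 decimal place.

k = ln2/t½ = ln2/2 ≈ 0.346574 h⁻¹; fraction remaining f = e^(−kτ) = e^(−0.346574×3) ≈ 0.3536.
At steady state, accumulation factor R = 1/(1 − e^(−kτ)) ≈ 1.5470.
Single-dose peak C₀ = D/Vd = 619/270 ≈ 2.293 mg/L.
Cmax,ss = C₀/(1 − f) ≈ 2.293/0.6464 ≈ 3.547 mg/L.
Steady-state trough Cmin,ss = Cmax,ss·f ≈ 3.547 × 0.3536 ≈ 1.254 mg/L.
Trough 1.3 mg/L vs MEC 1 mg/L: adequate.

1.3 mg/L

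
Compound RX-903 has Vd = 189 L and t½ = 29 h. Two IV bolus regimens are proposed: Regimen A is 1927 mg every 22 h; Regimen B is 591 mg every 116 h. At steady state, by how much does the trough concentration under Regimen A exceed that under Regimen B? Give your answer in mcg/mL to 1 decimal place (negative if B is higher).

Regimen A: f = (1/2)^(22/29) ≈ 0.5911; Cmin,ss = (1927/189)·f/(1−f) ≈ 14.739 mcg/mL.
Regimen B: f = (1/2)^(116/29) ≈ 0.0625; Cmin,ss = (591/189)·f/(1−f) ≈ 0.208 mcg/mL.
Difference ≈ 14.739 − 0.208 ≈ 14.531 mcg/mL.

14.5 mcg/mL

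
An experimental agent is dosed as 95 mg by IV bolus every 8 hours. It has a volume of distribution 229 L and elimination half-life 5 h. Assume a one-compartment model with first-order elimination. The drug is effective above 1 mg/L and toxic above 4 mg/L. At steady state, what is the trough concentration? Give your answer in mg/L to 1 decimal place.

Over one 8-h interval, 8/5 ≈ 1.6 half-lives elapse, leaving f ≈ 0.3299 of each dose.
Accumulation ratio R = 1/(1 − f) ≈ 1/0.6701 ≈ 1.4923.
Single-dose peak C₀ = D/Vd = 95/229 ≈ 0.415 mg/L.
Cmax,ss = C₀/(1 − f) ≈ 0.415/0.6701 ≈ 0.619 mg/L.
Steady-state trough Cmin,ss = Cmax,ss·f ≈ 0.619 × 0.3299 ≈ 0.204 mg/L.
Trough 0.2 mg/L vs MEC 1 mg/L: subtherapeutic.

0.2 mg/L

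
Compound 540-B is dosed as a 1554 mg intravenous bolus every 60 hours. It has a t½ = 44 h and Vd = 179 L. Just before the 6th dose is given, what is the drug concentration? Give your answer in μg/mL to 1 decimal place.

f = (1/2)^(τ/t½) = (1/2)^(60/44) ≈ 0.3886.
C₀ = D/Vd = 1554/179 ≈ 8.682 μg/mL.
Before the 6th dose, 5 doses have been given. Superposition: Cmin = C₀·(f + f² + … + f^5).
≈ 8.682 × (0.3886 + 0.1510 + 0.0587 + 0.0228 + 0.0089) ≈ 8.682 × 0.6300 ≈ 5.470 μg/mL.

5.5 μg/mL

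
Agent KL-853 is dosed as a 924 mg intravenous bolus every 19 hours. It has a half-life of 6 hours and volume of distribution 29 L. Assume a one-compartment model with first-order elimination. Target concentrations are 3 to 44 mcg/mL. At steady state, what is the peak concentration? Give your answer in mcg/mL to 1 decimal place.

35.9 mcg/mL

Over one 19-h interval, 19/6 ≈ 3.1667 half-lives elapse, leaving f ≈ 0.1114 of each dose.
At steady state, accumulation factor R = 1/(1 − e^(−kτ)) ≈ 1.1254.
Single-dose peak C₀ = D/Vd = 924/29 ≈ 31.862 mcg/mL.
Cmax,ss = C₀/(1 − f) ≈ 31.862/0.8886 ≈ 35.856 mcg/mL.
Peak 35.9 mcg/mL vs MTC 44 mcg/mL: below toxic threshold.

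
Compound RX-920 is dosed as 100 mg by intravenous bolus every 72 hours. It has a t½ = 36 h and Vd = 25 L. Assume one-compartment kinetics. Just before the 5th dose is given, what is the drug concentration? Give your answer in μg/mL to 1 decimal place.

1.3 μg/mL

f = (1/2)^(τ/t½) = (1/2)^(72/36) ≈ 0.2500.
C₀ = D/Vd = 100/25 ≈ 4.000 μg/mL.
Before the 5th dose, 4 doses have been given. Superposition: Cmin = C₀·(f + f² + … + f^4).
≈ 4.000 × (0.2500 + 0.0625 + 0.0156 + 0.0039) ≈ 4.000 × 0.3320 ≈ 1.328 μg/mL.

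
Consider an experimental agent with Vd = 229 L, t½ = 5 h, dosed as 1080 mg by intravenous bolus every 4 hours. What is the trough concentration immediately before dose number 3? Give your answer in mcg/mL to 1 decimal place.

4.3 mcg/mL

f = (1/2)^(τ/t½) = (1/2)^(4/5) ≈ 0.5743.
C₀ = D/Vd = 1080/229 ≈ 4.716 mcg/mL.
Before the 3rd dose, 2 doses have been given. Superposition: Cmin = C₀·(f + f²).
≈ 4.716 × (0.5743 + 0.3298) ≈ 4.716 × 0.9041 ≈ 4.264 mcg/mL.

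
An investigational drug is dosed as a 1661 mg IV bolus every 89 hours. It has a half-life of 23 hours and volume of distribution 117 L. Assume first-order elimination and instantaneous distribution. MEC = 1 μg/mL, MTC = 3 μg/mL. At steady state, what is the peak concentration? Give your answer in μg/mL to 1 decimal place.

15.2 μg/mL

τ/t½ = 89/23 ≈ 3.8696, so fraction remaining f = (1/2)^(89/23) ≈ 0.0684.
At steady state, accumulation factor R = 1/(1 − e^(−kτ)) ≈ 1.0734.
Each bolus raises the concentration by D/Vd = 1661/117 ≈ 14.197 μg/mL.
Cmax,ss = C₀/(1 − f) ≈ 14.197/0.9316 ≈ 15.239 μg/mL.
Peak 15.2 μg/mL vs MTC 3 μg/mL: exceeds toxic threshold.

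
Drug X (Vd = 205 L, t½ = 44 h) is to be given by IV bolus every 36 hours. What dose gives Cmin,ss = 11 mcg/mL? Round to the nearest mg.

τ/t½ = 36/44 ≈ 0.81818, so f = (1/2)^(36/44) ≈ 0.567156.
Cmin,ss = (D/Vd)·f/(1−f), so D = Cmin,ss·Vd·(1−f)/f.
D = 11 × 205 × (1−f)/f ≈ 11 × 205 × 0.76318 ≈ 1720.97 mg.

1721 mg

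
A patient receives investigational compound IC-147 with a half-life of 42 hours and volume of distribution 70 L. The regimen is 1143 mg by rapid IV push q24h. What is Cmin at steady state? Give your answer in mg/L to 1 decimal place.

33.6 mg/L

τ/t½ = 24/42 ≈ 0.57143, so fraction remaining f = (1/2)^(24/42) ≈ 0.6730.
Accumulation ratio R = 1/(1 − f) ≈ 1/0.3270 ≈ 3.0581.
Each bolus raises the concentration by D/Vd = 1143/70 ≈ 16.329 mg/L.
Steady-state peak Cmax,ss = C₀·R ≈ 16.329 × 3.0581 ≈ 49.936 mg/L.
Steady-state trough Cmin,ss = Cmax,ss·f ≈ 49.936 × 0.6730 ≈ 33.607 mg/L.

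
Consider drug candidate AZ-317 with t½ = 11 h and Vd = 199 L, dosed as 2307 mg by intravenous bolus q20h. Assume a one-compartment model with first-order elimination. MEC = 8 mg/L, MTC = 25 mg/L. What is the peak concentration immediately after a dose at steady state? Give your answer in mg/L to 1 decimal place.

16.2 mg/L

Over one 20-h interval, 20/11 ≈ 1.8182 half-lives elapse, leaving f ≈ 0.2836 of each dose.
At steady state, accumulation factor R = 1/(1 − e^(−kτ)) ≈ 1.3959.
Each bolus raises the concentration by D/Vd = 2307/199 ≈ 11.593 mg/L.
Steady-state peak Cmax,ss = C₀·R ≈ 11.593 × 1.3959 ≈ 16.183 mg/L.
Peak 16.2 mg/L vs MTC 25 mg/L: below toxic threshold.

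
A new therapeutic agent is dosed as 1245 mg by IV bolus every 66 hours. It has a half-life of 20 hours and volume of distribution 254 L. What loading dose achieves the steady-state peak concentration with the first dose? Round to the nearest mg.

1386 mg

f = (1/2)^(66/20) ≈ 0.101532; accumulation ratio R = 1/(1−f) ≈ 1.11301.
Loading dose to hit Cmax,ss on first dose: D_load = D_maint·R ≈ 1245 × 1.11301 ≈ 1385.70 mg.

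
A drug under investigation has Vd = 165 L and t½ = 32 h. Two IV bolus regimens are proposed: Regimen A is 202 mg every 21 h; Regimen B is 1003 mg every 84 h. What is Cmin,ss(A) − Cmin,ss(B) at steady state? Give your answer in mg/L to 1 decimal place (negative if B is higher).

0.9 mg/L

Regimen A: f = (1/2)^(21/32) ≈ 0.6345; Cmin,ss = (202/165)·f/(1−f) ≈ 2.125 mg/L.
Regimen B: f = (1/2)^(84/32) ≈ 0.1621; Cmin,ss = (1003/165)·f/(1−f) ≈ 1.176 mg/L.
Difference ≈ 2.125 − 1.176 ≈ 0.949 mg/L.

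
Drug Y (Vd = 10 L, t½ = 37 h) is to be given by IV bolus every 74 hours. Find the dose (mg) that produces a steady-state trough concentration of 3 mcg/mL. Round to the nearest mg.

τ/t½ = 74/37 ≈ 2, so f = (1/2)^(74/37) ≈ 0.250000.
Cmin,ss = (D/Vd)·f/(1−f), so D = Cmin,ss·Vd·(1−f)/f.
D = 3 × 10 × (1−f)/f ≈ 3 × 10 × 3.00000 ≈ 90.00 mg.

90 mg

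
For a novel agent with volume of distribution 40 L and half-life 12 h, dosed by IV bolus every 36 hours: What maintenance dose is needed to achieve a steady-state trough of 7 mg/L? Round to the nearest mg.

1960 mg

τ/t½ = 36/12 ≈ 3, so f = (1/2)^(36/12) ≈ 0.125000.
Cmin,ss = (D/Vd)·f/(1−f), so D = Cmin,ss·Vd·(1−f)/f.
D = 7 × 40 × (1−f)/f ≈ 7 × 40 × 7.00000 ≈ 1960.00 mg.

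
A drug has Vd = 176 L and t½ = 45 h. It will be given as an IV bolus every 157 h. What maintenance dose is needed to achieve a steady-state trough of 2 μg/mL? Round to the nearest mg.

3600 mg

τ/t½ = 157/45 ≈ 3.4889, so f = (1/2)^(157/45) ≈ 0.089072.
Cmin,ss = (D/Vd)·f/(1−f), so D = Cmin,ss·Vd·(1−f)/f.
D = 2 × 176 × (1−f)/f ≈ 2 × 176 × 10.22687 ≈ 3599.86 mg.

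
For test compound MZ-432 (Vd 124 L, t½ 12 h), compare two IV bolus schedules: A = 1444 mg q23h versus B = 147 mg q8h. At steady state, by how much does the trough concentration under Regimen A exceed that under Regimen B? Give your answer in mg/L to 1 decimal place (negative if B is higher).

2.2 mg/L

Regimen A: f = (1/2)^(23/12) ≈ 0.2649; Cmin,ss = (1444/124)·f/(1−f) ≈ 4.196 mg/L.
Regimen B: f = (1/2)^(8/12) ≈ 0.6300; Cmin,ss = (147/124)·f/(1−f) ≈ 2.019 mg/L.
Difference ≈ 4.196 − 2.019 ≈ 2.177 mg/L.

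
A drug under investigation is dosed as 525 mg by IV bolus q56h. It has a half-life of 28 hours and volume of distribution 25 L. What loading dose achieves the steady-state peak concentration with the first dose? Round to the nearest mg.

f = (1/2)^(56/28) ≈ 0.250000; accumulation ratio R = 1/(1−f) ≈ 1.33333.
Loading dose to hit Cmax,ss on first dose: D_load = D_maint·R ≈ 525 × 1.33333 ≈ 700.00 mg.

700 mg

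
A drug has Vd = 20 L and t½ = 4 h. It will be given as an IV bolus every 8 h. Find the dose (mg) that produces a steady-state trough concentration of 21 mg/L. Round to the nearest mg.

1260 mg

τ/t½ = 8/4 ≈ 2, so f = (1/2)^(8/4) ≈ 0.250000.
Cmin,ss = (D/Vd)·f/(1−f), so D = Cmin,ss·Vd·(1−f)/f.
D = 21 × 20 × (1−f)/f ≈ 21 × 20 × 3.00000 ≈ 1260.00 mg.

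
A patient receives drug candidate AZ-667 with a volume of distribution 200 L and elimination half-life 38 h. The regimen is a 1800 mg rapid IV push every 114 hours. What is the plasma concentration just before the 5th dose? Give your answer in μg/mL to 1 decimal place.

f = (1/2)^(τ/t½) = (1/2)^(114/38) ≈ 0.1250.
C₀ = D/Vd = 1800/200 ≈ 9.000 μg/mL.
Before the 5th dose, 4 doses have been given. Superposition: Cmin = C₀·(f + f² + … + f^4).
≈ 9.000 × (0.1250 + 0.0156 + 0.0020 + 0.0002) ≈ 9.000 × 0.1428 ≈ 1.285 μg/mL.

1.3 μg/mL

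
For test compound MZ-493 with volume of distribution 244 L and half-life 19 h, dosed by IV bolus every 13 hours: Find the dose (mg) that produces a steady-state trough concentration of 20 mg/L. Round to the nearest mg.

τ/t½ = 13/19 ≈ 0.68421, so f = (1/2)^(13/19) ≈ 0.622346.
Cmin,ss = (D/Vd)·f/(1−f), so D = Cmin,ss·Vd·(1−f)/f.
D = 20 × 244 × (1−f)/f ≈ 20 × 244 × 0.60682 ≈ 2961.28 mg.

2961 mg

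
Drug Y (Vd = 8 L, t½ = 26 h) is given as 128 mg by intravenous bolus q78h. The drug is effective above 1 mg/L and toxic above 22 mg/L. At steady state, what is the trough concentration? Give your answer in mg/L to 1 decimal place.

2.3 mg/L

τ = 78 h = 3 half-lives, so f = (1/2)^3 = 0.125.
Accumulation ratio R = 1/(1 − f) = 1/0.875 = 8/7.
Single-dose peak C₀ = D/Vd = 128/8 = 16 mg/L.
Steady-state peak Cmax,ss = C₀·R = 16 × 8/7 ≈ 18.286 mg/L.
Steady-state trough Cmin,ss = Cmax,ss·f ≈ 18.286 × 0.125 ≈ 2.286 mg/L.
Trough 2.3 mg/L vs MEC 1 mg/L: adequate.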